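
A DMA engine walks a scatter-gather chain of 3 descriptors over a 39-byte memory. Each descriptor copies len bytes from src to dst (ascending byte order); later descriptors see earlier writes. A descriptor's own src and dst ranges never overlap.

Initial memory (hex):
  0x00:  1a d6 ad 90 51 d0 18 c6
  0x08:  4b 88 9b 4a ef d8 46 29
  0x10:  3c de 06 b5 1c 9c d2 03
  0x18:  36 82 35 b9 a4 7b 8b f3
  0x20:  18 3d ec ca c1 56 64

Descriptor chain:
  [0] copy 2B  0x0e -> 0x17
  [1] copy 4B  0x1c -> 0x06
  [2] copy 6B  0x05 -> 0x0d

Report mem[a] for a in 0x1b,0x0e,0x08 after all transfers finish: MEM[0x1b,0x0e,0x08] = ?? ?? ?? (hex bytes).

MEM[0x1b,0x0e,0x08] = b9 a4 8b

[0] 0x0e->0x17 len=2 : 46 29
[1] 0x1c->0x06 len=4 : a4 7b 8b f3
[2] 0x05->0x0d len=6 : d0 a4 7b 8b f3 9b
query mem[0x1b]=0xb9, mem[0x0e]=0xa4, mem[0x08]=0x8b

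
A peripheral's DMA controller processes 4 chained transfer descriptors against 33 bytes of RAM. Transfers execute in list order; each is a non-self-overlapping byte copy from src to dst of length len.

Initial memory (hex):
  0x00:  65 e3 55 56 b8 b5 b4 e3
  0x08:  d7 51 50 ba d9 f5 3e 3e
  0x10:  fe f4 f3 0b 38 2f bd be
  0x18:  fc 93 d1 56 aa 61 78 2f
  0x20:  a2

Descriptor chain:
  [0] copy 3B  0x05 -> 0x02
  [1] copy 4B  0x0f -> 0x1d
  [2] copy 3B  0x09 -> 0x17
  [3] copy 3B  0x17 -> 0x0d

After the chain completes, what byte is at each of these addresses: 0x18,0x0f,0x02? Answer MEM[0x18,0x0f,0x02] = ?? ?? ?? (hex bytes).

[0] 0x05->0x02 len=3 : b5 b4 e3
[1] 0x0f->0x1d len=4 : 3e fe f4 f3
[2] 0x09->0x17 len=3 : 51 50 ba
[3] 0x17->0x0d len=3 : 51 50 ba
query mem[0x18]=0x50, mem[0x0f]=0xba, mem[0x02]=0xb5

MEM[0x18,0x0f,0x02] = 50 ba b5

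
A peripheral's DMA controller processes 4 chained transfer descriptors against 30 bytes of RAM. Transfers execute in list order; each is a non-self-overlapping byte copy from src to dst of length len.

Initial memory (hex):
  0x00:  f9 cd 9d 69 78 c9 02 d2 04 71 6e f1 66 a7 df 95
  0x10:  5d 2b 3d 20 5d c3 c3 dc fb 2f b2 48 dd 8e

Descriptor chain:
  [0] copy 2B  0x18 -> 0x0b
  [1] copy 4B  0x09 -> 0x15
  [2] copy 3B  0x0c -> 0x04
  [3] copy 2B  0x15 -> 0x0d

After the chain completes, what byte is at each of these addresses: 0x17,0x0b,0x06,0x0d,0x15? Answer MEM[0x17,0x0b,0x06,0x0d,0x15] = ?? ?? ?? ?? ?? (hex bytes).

MEM[0x17,0x0b,0x06,0x0d,0x15] = fb fb df 71 71

D0: mem[0x0b..0x0c] <- [fb 2f]
D1: mem[0x15..0x18] <- [71 6e fb 2f]
D2: mem[0x04..0x06] <- [2f a7 df]
D3: mem[0x0d..0x0e] <- [71 6e]
query mem[0x17]=0xfb, mem[0x0b]=0xfb, mem[0x06]=0xdf, mem[0x0d]=0x71, mem[0x15]=0x71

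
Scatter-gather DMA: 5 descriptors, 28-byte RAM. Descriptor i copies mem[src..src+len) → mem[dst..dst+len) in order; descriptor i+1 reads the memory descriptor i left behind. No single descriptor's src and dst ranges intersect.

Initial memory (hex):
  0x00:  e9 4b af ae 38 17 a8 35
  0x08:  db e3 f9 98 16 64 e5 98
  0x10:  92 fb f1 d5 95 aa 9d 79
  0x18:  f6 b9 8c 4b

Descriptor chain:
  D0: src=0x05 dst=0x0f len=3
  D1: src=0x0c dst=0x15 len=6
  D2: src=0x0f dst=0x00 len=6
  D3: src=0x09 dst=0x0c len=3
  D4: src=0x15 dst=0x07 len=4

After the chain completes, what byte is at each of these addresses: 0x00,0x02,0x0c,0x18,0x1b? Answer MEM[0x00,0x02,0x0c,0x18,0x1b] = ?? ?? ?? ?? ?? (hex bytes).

D0: mem[0x0f..0x11] <- [17 a8 35]
D1: mem[0x15..0x1a] <- [16 64 e5 17 a8 35]
D2: mem[0x00..0x05] <- [17 a8 35 f1 d5 95]
D3: mem[0x0c..0x0e] <- [e3 f9 98]
D4: mem[0x07..0x0a] <- [16 64 e5 17]
query mem[0x00]=0x17, mem[0x02]=0x35, mem[0x0c]=0xe3, mem[0x18]=0x17, mem[0x1b]=0x4b

MEM[0x00,0x02,0x0c,0x18,0x1b] = 17 35 e3 17 4b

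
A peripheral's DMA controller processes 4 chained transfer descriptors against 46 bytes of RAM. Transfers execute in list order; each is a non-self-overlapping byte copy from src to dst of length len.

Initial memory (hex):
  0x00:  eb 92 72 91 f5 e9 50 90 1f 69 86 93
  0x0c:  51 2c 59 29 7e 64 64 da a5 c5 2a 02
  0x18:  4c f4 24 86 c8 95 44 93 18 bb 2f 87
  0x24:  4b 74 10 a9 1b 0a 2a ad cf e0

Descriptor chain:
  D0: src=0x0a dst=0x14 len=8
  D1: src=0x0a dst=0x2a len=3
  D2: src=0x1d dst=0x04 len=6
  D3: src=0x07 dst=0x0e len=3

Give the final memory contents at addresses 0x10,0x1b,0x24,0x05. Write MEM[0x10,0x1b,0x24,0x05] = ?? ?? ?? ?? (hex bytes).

#0 dst[0x14+8] := {0x86,0x93,0x51,0x2c,0x59,0x29,0x7e,0x64}
#1 dst[0x2a+3] := {0x86,0x93,0x51}
#2 dst[0x04+6] := {0x95,0x44,0x93,0x18,0xbb,0x2f}
#3 dst[0x0e+3] := {0x18,0xbb,0x2f}
query mem[0x10]=0x2f, mem[0x1b]=0x64, mem[0x24]=0x4b, mem[0x05]=0x44

MEM[0x10,0x1b,0x24,0x05] = 2f 64 4b 44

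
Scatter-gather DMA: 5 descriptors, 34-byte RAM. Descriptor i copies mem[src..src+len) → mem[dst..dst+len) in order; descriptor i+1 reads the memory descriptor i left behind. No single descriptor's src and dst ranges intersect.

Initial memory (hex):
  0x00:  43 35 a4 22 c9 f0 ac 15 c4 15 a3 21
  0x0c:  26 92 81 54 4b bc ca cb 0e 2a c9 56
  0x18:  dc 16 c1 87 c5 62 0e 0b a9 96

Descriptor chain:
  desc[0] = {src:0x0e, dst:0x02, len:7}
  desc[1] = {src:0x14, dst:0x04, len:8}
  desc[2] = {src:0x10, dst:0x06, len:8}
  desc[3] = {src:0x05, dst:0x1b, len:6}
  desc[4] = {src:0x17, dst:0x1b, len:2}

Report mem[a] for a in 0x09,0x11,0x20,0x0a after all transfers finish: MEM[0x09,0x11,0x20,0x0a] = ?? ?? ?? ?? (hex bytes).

MEM[0x09,0x11,0x20,0x0a] = cb bc 0e 0e

D0: mem[0x02..0x08] <- [81 54 4b bc ca cb 0e]
D1: mem[0x04..0x0b] <- [0e 2a c9 56 dc 16 c1 87]
D2: mem[0x06..0x0d] <- [4b bc ca cb 0e 2a c9 56]
D3: mem[0x1b..0x20] <- [2a 4b bc ca cb 0e]
D4: mem[0x1b..0x1c] <- [56 dc]
query mem[0x09]=0xcb, mem[0x11]=0xbc, mem[0x20]=0x0e, mem[0x0a]=0x0e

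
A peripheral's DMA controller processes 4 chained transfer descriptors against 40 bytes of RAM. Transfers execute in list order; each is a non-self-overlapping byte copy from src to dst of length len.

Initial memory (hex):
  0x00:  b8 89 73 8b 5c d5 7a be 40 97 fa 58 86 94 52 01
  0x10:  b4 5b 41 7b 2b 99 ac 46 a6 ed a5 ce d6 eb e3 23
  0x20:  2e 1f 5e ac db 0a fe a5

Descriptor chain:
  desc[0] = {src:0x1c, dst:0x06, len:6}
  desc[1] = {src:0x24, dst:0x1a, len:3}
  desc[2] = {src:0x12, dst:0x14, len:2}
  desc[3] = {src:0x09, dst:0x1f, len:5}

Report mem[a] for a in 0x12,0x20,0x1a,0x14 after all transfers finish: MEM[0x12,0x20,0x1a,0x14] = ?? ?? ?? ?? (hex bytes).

[0] 0x1c->0x06 len=6 : d6 eb e3 23 2e 1f
[1] 0x24->0x1a len=3 : db 0a fe
[2] 0x12->0x14 len=2 : 41 7b
[3] 0x09->0x1f len=5 : 23 2e 1f 86 94
query mem[0x12]=0x41, mem[0x20]=0x2e, mem[0x1a]=0xdb, mem[0x14]=0x41

MEM[0x12,0x20,0x1a,0x14] = 41 2e db 41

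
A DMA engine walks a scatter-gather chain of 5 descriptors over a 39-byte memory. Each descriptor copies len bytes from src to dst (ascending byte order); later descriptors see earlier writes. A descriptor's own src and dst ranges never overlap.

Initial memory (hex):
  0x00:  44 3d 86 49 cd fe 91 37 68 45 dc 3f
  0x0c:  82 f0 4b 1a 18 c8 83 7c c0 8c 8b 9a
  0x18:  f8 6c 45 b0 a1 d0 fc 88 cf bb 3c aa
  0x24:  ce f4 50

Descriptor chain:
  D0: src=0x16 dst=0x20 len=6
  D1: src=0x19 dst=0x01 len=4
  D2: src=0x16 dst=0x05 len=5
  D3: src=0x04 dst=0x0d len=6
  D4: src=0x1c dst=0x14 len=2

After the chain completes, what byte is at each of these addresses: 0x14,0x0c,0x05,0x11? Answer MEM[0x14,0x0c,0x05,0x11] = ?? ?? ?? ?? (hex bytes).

MEM[0x14,0x0c,0x05,0x11] = a1 82 8b 6c

#0 dst[0x20+6] := {0x8b,0x9a,0xf8,0x6c,0x45,0xb0}
#1 dst[0x01+4] := {0x6c,0x45,0xb0,0xa1}
#2 dst[0x05+5] := {0x8b,0x9a,0xf8,0x6c,0x45}
#3 dst[0x0d+6] := {0xa1,0x8b,0x9a,0xf8,0x6c,0x45}
#4 dst[0x14+2] := {0xa1,0xd0}
query mem[0x14]=0xa1, mem[0x0c]=0x82, mem[0x05]=0x8b, mem[0x11]=0x6c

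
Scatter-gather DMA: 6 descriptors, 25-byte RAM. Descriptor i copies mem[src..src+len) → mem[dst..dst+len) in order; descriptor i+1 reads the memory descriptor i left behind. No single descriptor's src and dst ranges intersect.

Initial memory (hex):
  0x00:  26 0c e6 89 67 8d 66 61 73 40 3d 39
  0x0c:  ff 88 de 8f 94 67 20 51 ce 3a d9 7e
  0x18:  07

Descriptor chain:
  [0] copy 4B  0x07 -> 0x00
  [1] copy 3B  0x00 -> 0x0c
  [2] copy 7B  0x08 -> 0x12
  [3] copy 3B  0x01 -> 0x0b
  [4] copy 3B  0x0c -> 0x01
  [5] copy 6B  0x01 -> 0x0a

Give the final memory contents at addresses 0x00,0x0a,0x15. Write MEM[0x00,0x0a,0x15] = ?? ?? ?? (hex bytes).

MEM[0x00,0x0a,0x15] = 61 40 39

#0 dst[0x00+4] := {0x61,0x73,0x40,0x3d}
#1 dst[0x0c+3] := {0x61,0x73,0x40}
#2 dst[0x12+7] := {0x73,0x40,0x3d,0x39,0x61,0x73,0x40}
#3 dst[0x0b+3] := {0x73,0x40,0x3d}
#4 dst[0x01+3] := {0x40,0x3d,0x40}
#5 dst[0x0a+6] := {0x40,0x3d,0x40,0x67,0x8d,0x66}
query mem[0x00]=0x61, mem[0x0a]=0x40, mem[0x15]=0x39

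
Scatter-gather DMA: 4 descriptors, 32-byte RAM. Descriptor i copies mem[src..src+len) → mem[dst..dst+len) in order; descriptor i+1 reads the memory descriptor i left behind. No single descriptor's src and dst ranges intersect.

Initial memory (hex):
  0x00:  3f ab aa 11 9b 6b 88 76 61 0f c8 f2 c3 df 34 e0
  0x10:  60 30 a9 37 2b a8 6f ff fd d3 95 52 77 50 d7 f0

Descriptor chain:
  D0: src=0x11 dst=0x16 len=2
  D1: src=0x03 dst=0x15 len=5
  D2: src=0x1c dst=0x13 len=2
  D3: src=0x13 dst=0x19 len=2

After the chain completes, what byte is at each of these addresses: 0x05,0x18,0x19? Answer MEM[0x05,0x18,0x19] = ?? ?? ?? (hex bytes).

MEM[0x05,0x18,0x19] = 6b 88 77

D0: mem[0x16..0x17] <- [30 a9]
D1: mem[0x15..0x19] <- [11 9b 6b 88 76]
D2: mem[0x13..0x14] <- [77 50]
D3: mem[0x19..0x1a] <- [77 50]
query mem[0x05]=0x6b, mem[0x18]=0x88, mem[0x19]=0x77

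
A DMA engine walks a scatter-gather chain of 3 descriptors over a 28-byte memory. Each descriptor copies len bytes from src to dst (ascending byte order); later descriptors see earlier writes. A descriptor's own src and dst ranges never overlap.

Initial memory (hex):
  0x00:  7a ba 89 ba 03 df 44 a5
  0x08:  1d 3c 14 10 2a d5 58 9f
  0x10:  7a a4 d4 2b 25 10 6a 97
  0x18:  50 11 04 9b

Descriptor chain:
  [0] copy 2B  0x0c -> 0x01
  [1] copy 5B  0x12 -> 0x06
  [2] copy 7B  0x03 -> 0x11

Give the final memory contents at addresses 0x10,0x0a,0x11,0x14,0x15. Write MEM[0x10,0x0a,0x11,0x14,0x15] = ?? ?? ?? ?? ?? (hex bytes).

MEM[0x10,0x0a,0x11,0x14,0x15] = 7a 6a ba d4 2b

#0 dst[0x01+2] := {0x2a,0xd5}
#1 dst[0x06+5] := {0xd4,0x2b,0x25,0x10,0x6a}
#2 dst[0x11+7] := {0xba,0x03,0xdf,0xd4,0x2b,0x25,0x10}
query mem[0x10]=0x7a, mem[0x0a]=0x6a, mem[0x11]=0xba, mem[0x14]=0xd4, mem[0x15]=0x2b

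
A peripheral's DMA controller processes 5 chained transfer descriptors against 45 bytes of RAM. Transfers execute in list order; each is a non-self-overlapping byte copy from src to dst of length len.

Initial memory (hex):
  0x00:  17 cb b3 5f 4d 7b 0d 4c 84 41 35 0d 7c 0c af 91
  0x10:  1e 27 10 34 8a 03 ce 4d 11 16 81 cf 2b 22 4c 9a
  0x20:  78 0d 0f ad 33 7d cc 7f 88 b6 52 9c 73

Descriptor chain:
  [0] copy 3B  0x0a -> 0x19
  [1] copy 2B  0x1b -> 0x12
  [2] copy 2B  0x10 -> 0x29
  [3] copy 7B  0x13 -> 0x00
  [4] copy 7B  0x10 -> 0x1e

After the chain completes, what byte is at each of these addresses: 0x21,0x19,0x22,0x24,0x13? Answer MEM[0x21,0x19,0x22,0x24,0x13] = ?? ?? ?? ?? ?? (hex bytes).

#0 dst[0x19+3] := {0x35,0x0d,0x7c}
#1 dst[0x12+2] := {0x7c,0x2b}
#2 dst[0x29+2] := {0x1e,0x27}
#3 dst[0x00+7] := {0x2b,0x8a,0x03,0xce,0x4d,0x11,0x35}
#4 dst[0x1e+7] := {0x1e,0x27,0x7c,0x2b,0x8a,0x03,0xce}
query mem[0x21]=0x2b, mem[0x19]=0x35, mem[0x22]=0x8a, mem[0x24]=0xce, mem[0x13]=0x2b

MEM[0x21,0x19,0x22,0x24,0x13] = 2b 35 8a ce 2b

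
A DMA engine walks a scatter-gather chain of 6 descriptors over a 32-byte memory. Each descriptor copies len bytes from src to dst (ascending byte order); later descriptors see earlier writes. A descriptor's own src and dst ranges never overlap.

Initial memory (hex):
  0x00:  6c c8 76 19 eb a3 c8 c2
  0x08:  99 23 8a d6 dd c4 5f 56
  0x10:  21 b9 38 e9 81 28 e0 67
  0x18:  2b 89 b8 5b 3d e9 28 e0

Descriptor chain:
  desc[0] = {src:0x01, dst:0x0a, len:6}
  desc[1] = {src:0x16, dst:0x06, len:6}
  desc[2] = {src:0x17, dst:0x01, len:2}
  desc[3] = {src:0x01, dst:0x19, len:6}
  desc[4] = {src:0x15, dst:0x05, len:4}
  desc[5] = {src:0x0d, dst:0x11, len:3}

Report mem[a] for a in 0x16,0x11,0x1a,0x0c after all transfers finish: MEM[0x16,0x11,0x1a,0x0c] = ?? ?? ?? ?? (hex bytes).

MEM[0x16,0x11,0x1a,0x0c] = e0 eb 2b 19

  after D0: wrote 6B at 0x0a = c87619eba3c8
  after D1: wrote 6B at 0x06 = e0672b89b85b
  after D2: wrote 2B at 0x01 = 672b
  after D3: wrote 6B at 0x19 = 672b19eba3e0
  after D4: wrote 4B at 0x05 = 28e0672b
  after D5: wrote 3B at 0x11 = eba3c8
query mem[0x16]=0xe0, mem[0x11]=0xeb, mem[0x1a]=0x2b, mem[0x0c]=0x19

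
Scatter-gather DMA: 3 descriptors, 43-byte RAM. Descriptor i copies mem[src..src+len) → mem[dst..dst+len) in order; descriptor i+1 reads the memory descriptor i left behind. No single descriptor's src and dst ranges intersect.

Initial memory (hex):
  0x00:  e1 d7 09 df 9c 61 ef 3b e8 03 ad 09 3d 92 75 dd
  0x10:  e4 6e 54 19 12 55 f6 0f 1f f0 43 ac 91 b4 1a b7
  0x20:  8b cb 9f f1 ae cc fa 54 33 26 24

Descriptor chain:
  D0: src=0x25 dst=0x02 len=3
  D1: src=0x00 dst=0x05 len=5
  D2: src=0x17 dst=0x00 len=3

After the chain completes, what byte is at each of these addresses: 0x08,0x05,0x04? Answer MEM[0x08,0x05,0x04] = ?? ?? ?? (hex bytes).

D0: mem[0x02..0x04] <- [cc fa 54]
D1: mem[0x05..0x09] <- [e1 d7 cc fa 54]
D2: mem[0x00..0x02] <- [0f 1f f0]
query mem[0x08]=0xfa, mem[0x05]=0xe1, mem[0x04]=0x54

MEM[0x08,0x05,0x04] = fa e1 54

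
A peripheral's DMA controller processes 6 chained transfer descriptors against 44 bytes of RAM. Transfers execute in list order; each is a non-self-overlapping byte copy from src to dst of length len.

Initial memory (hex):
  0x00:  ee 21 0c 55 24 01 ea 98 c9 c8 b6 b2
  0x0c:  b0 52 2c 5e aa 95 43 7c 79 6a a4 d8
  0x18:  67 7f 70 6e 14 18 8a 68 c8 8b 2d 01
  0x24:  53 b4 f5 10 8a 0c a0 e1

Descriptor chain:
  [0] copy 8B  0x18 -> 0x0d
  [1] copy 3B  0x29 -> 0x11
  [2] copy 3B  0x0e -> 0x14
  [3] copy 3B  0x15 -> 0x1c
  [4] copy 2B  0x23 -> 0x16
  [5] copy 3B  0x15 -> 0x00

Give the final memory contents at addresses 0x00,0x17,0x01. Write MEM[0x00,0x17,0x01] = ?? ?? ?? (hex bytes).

D0: mem[0x0d..0x14] <- [67 7f 70 6e 14 18 8a 68]
D1: mem[0x11..0x13] <- [0c a0 e1]
D2: mem[0x14..0x16] <- [7f 70 6e]
D3: mem[0x1c..0x1e] <- [70 6e d8]
D4: mem[0x16..0x17] <- [01 53]
D5: mem[0x00..0x02] <- [70 01 53]
query mem[0x00]=0x70, mem[0x17]=0x53, mem[0x01]=0x01

MEM[0x00,0x17,0x01] = 70 53 01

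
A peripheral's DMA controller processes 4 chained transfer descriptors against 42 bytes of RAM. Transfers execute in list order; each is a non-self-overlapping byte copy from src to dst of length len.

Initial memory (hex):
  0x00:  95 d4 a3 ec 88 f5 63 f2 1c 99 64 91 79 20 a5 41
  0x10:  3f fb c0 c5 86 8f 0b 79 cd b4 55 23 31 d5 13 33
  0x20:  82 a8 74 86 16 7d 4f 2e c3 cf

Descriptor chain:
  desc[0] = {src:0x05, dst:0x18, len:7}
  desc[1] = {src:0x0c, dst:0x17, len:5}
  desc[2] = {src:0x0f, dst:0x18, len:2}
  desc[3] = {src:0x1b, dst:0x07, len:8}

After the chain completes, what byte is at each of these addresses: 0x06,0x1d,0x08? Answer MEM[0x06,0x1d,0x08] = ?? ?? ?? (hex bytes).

  after D0: wrote 7B at 0x18 = f563f21c996491
  after D1: wrote 5B at 0x17 = 7920a5413f
  after D2: wrote 2B at 0x18 = 413f
  after D3: wrote 8B at 0x07 = 3f9964913382a874
query mem[0x06]=0x63, mem[0x1d]=0x64, mem[0x08]=0x99

MEM[0x06,0x1d,0x08] = 63 64 99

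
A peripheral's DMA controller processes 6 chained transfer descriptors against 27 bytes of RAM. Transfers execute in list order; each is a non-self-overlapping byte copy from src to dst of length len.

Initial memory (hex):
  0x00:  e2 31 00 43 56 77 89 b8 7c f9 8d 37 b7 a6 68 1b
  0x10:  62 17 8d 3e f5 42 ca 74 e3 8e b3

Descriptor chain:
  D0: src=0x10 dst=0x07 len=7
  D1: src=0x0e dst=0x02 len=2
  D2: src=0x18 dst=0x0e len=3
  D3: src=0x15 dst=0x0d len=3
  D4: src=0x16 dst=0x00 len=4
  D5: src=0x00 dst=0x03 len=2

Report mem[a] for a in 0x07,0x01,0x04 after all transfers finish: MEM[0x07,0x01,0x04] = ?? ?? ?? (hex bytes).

MEM[0x07,0x01,0x04] = 62 74 74

  after D0: wrote 7B at 0x07 = 62178d3ef542ca
  after D1: wrote 2B at 0x02 = 681b
  after D2: wrote 3B at 0x0e = e38eb3
  after D3: wrote 3B at 0x0d = 42ca74
  after D4: wrote 4B at 0x00 = ca74e38e
  after D5: wrote 2B at 0x03 = ca74
query mem[0x07]=0x62, mem[0x01]=0x74, mem[0x04]=0x74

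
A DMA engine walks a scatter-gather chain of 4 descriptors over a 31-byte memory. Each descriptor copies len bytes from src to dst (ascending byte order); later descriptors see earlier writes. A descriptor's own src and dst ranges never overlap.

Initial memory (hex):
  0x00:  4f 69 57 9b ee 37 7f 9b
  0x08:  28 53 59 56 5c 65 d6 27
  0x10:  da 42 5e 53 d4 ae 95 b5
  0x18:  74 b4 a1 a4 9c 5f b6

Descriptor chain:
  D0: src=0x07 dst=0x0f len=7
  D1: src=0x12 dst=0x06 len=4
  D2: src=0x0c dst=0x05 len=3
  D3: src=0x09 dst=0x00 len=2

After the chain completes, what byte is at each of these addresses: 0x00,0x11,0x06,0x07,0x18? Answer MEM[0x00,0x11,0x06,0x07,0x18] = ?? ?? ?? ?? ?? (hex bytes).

MEM[0x00,0x11,0x06,0x07,0x18] = 65 53 65 d6 74

  after D0: wrote 7B at 0x0f = 9b285359565c65
  after D1: wrote 4B at 0x06 = 59565c65
  after D2: wrote 3B at 0x05 = 5c65d6
  after D3: wrote 2B at 0x00 = 6559
query mem[0x00]=0x65, mem[0x11]=0x53, mem[0x06]=0x65, mem[0x07]=0xd6, mem[0x18]=0x74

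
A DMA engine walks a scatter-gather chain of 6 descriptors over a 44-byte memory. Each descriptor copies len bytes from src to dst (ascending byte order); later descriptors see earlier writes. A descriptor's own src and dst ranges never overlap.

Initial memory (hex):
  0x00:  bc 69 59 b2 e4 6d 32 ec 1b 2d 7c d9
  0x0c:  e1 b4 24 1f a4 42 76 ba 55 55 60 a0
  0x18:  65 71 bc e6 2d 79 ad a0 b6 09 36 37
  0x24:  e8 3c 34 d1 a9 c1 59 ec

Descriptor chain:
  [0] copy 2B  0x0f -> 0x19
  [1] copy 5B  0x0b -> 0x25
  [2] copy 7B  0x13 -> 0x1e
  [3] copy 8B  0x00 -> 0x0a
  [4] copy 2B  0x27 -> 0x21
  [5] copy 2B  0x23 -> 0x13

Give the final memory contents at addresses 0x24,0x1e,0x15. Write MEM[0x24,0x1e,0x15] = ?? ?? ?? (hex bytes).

MEM[0x24,0x1e,0x15] = 1f ba 55

D0: mem[0x19..0x1a] <- [1f a4]
D1: mem[0x25..0x29] <- [d9 e1 b4 24 1f]
D2: mem[0x1e..0x24] <- [ba 55 55 60 a0 65 1f]
D3: mem[0x0a..0x11] <- [bc 69 59 b2 e4 6d 32 ec]
D4: mem[0x21..0x22] <- [b4 24]
D5: mem[0x13..0x14] <- [65 1f]
query mem[0x24]=0x1f, mem[0x1e]=0xba, mem[0x15]=0x55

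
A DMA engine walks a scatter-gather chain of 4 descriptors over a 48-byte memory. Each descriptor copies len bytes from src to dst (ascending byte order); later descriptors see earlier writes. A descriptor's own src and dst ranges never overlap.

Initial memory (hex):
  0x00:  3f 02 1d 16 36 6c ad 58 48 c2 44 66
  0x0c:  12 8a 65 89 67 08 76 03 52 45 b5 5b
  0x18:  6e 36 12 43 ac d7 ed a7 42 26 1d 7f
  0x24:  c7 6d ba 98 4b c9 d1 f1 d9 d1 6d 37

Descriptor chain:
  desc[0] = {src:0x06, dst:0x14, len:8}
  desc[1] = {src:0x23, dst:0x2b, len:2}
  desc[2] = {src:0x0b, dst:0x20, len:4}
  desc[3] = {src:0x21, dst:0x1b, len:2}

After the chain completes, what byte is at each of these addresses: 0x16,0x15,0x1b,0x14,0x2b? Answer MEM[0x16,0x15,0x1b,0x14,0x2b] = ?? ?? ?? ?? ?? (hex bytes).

MEM[0x16,0x15,0x1b,0x14,0x2b] = 48 58 12 ad 7f

  after D0: wrote 8B at 0x14 = ad5848c24466128a
  after D1: wrote 2B at 0x2b = 7fc7
  after D2: wrote 4B at 0x20 = 66128a65
  after D3: wrote 2B at 0x1b = 128a
query mem[0x16]=0x48, mem[0x15]=0x58, mem[0x1b]=0x12, mem[0x14]=0xad, mem[0x2b]=0x7f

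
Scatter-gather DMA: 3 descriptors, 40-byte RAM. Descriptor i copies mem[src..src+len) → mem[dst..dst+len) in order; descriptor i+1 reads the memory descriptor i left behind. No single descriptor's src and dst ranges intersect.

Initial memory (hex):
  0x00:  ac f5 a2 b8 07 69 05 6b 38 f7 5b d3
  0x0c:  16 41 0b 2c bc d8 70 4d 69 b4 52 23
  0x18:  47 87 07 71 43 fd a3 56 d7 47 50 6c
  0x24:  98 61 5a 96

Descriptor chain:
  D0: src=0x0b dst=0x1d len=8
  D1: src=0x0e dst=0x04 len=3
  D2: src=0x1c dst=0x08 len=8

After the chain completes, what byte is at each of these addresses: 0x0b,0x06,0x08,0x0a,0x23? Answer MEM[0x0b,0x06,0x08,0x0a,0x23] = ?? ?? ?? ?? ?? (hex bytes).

#0 dst[0x1d+8] := {0xd3,0x16,0x41,0x0b,0x2c,0xbc,0xd8,0x70}
#1 dst[0x04+3] := {0x0b,0x2c,0xbc}
#2 dst[0x08+8] := {0x43,0xd3,0x16,0x41,0x0b,0x2c,0xbc,0xd8}
query mem[0x0b]=0x41, mem[0x06]=0xbc, mem[0x08]=0x43, mem[0x0a]=0x16, mem[0x23]=0xd8

MEM[0x0b,0x06,0x08,0x0a,0x23] = 41 bc 43 16 d8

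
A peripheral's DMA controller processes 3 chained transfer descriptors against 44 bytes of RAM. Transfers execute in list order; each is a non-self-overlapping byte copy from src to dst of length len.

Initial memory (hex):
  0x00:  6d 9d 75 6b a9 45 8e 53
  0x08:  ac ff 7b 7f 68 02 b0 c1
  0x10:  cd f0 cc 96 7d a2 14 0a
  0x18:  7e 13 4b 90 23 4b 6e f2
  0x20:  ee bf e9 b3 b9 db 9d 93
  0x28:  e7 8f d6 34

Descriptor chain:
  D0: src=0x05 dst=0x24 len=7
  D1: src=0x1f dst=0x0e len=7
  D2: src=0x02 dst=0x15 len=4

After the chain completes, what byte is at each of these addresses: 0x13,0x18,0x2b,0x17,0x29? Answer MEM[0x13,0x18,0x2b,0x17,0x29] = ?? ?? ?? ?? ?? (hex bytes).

D0: mem[0x24..0x2a] <- [45 8e 53 ac ff 7b 7f]
D1: mem[0x0e..0x14] <- [f2 ee bf e9 b3 45 8e]
D2: mem[0x15..0x18] <- [75 6b a9 45]
query mem[0x13]=0x45, mem[0x18]=0x45, mem[0x2b]=0x34, mem[0x17]=0xa9, mem[0x29]=0x7b

MEM[0x13,0x18,0x2b,0x17,0x29] = 45 45 34 a9 7b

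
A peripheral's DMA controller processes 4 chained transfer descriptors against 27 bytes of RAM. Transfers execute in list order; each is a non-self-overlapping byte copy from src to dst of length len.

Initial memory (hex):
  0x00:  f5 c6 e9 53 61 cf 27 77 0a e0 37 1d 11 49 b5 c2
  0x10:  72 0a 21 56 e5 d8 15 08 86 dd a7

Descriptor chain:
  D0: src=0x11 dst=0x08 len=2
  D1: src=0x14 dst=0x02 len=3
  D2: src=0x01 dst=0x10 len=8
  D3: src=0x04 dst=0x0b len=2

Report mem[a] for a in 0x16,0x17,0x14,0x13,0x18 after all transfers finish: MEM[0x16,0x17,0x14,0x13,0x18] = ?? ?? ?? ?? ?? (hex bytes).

MEM[0x16,0x17,0x14,0x13,0x18] = 77 0a cf 15 86

D0: mem[0x08..0x09] <- [0a 21]
D1: mem[0x02..0x04] <- [e5 d8 15]
D2: mem[0x10..0x17] <- [c6 e5 d8 15 cf 27 77 0a]
D3: mem[0x0b..0x0c] <- [15 cf]
query mem[0x16]=0x77, mem[0x17]=0x0a, mem[0x14]=0xcf, mem[0x13]=0x15, mem[0x18]=0x86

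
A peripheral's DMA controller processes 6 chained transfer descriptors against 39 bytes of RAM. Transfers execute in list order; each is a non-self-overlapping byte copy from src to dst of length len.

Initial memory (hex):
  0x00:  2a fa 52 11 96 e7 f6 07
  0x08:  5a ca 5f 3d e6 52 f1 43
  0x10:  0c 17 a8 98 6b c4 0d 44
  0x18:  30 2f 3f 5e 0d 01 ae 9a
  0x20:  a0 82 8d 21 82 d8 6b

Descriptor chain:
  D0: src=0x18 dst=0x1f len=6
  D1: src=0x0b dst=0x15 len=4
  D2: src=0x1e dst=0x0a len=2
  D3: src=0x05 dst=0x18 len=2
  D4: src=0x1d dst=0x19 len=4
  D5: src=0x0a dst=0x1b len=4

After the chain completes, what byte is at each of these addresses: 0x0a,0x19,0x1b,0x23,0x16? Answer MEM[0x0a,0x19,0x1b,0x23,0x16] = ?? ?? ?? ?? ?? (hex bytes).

MEM[0x0a,0x19,0x1b,0x23,0x16] = ae 01 ae 0d e6

[0] 0x18->0x1f len=6 : 30 2f 3f 5e 0d 01
[1] 0x0b->0x15 len=4 : 3d e6 52 f1
[2] 0x1e->0x0a len=2 : ae 30
[3] 0x05->0x18 len=2 : e7 f6
[4] 0x1d->0x19 len=4 : 01 ae 30 2f
[5] 0x0a->0x1b len=4 : ae 30 e6 52
query mem[0x0a]=0xae, mem[0x19]=0x01, mem[0x1b]=0xae, mem[0x23]=0x0d, mem[0x16]=0xe6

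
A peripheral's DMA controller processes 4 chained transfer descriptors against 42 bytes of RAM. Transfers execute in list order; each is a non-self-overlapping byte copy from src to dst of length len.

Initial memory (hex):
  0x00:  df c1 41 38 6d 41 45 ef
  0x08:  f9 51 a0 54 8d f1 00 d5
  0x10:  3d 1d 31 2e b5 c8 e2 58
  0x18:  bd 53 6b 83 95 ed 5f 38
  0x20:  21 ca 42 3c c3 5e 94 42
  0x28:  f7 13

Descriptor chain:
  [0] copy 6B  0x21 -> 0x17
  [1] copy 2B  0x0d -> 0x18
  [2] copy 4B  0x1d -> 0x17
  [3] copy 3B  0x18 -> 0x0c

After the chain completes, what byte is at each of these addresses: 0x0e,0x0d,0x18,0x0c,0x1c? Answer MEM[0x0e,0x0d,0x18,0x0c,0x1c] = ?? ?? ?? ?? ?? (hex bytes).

MEM[0x0e,0x0d,0x18,0x0c,0x1c] = 21 38 5f 5f 94

  after D0: wrote 6B at 0x17 = ca423cc35e94
  after D1: wrote 2B at 0x18 = f100
  after D2: wrote 4B at 0x17 = ed5f3821
  after D3: wrote 3B at 0x0c = 5f3821
query mem[0x0e]=0x21, mem[0x0d]=0x38, mem[0x18]=0x5f, mem[0x0c]=0x5f, mem[0x1c]=0x94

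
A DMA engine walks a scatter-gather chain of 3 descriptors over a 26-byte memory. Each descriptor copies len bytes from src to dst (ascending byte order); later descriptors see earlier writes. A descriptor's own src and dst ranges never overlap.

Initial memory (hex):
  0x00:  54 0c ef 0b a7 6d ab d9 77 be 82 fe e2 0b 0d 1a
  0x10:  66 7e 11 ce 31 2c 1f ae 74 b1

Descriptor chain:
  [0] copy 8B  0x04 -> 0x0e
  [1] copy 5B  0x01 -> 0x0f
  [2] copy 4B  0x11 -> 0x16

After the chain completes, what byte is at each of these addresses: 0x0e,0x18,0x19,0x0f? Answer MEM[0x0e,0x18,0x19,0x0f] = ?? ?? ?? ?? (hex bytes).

D0: mem[0x0e..0x15] <- [a7 6d ab d9 77 be 82 fe]
D1: mem[0x0f..0x13] <- [0c ef 0b a7 6d]
D2: mem[0x16..0x19] <- [0b a7 6d 82]
query mem[0x0e]=0xa7, mem[0x18]=0x6d, mem[0x19]=0x82, mem[0x0f]=0x0c

MEM[0x0e,0x18,0x19,0x0f] = a7 6d 82 0c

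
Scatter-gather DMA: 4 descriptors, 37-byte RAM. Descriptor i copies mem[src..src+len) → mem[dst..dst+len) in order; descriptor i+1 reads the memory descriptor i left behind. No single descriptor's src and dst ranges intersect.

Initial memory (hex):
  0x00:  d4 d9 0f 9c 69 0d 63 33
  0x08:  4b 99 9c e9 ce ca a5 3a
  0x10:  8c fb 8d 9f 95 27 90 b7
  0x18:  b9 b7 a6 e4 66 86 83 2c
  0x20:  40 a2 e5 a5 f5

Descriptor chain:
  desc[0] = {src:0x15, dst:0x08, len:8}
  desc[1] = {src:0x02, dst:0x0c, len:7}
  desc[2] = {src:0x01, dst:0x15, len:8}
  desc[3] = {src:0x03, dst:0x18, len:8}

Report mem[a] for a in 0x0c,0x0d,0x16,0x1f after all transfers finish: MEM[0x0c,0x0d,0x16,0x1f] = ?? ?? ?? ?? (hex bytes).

MEM[0x0c,0x0d,0x16,0x1f] = 0f 9c 0f b7

[0] 0x15->0x08 len=8 : 27 90 b7 b9 b7 a6 e4 66
[1] 0x02->0x0c len=7 : 0f 9c 69 0d 63 33 27
[2] 0x01->0x15 len=8 : d9 0f 9c 69 0d 63 33 27
[3] 0x03->0x18 len=8 : 9c 69 0d 63 33 27 90 b7
query mem[0x0c]=0x0f, mem[0x0d]=0x9c, mem[0x16]=0x0f, mem[0x1f]=0xb7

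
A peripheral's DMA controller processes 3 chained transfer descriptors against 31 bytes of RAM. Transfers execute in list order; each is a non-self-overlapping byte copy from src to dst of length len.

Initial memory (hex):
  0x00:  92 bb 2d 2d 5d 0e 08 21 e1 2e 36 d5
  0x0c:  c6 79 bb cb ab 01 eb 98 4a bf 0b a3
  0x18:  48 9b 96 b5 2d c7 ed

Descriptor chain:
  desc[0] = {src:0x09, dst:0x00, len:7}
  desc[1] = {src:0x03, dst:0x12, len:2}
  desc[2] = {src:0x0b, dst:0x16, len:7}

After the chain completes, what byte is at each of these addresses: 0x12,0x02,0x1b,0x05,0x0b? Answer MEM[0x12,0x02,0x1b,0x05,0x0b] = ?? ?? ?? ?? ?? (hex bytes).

#0 dst[0x00+7] := {0x2e,0x36,0xd5,0xc6,0x79,0xbb,0xcb}
#1 dst[0x12+2] := {0xc6,0x79}
#2 dst[0x16+7] := {0xd5,0xc6,0x79,0xbb,0xcb,0xab,0x01}
query mem[0x12]=0xc6, mem[0x02]=0xd5, mem[0x1b]=0xab, mem[0x05]=0xbb, mem[0x0b]=0xd5

MEM[0x12,0x02,0x1b,0x05,0x0b] = c6 d5 ab bb d5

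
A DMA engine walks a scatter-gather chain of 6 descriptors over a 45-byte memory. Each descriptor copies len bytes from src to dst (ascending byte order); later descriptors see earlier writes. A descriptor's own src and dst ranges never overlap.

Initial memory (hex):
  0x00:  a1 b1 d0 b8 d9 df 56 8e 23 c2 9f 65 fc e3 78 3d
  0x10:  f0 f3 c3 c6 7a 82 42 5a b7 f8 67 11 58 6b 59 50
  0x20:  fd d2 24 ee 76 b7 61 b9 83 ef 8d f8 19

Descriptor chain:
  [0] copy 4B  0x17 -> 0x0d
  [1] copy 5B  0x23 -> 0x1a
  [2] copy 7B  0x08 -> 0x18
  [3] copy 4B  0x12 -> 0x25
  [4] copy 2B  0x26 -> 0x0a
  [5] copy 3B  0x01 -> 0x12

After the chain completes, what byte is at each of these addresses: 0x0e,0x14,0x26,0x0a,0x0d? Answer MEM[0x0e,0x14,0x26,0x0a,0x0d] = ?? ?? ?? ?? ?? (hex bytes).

D0: mem[0x0d..0x10] <- [5a b7 f8 67]
D1: mem[0x1a..0x1e] <- [ee 76 b7 61 b9]
D2: mem[0x18..0x1e] <- [23 c2 9f 65 fc 5a b7]
D3: mem[0x25..0x28] <- [c3 c6 7a 82]
D4: mem[0x0a..0x0b] <- [c6 7a]
D5: mem[0x12..0x14] <- [b1 d0 b8]
query mem[0x0e]=0xb7, mem[0x14]=0xb8, mem[0x26]=0xc6, mem[0x0a]=0xc6, mem[0x0d]=0x5a

MEM[0x0e,0x14,0x26,0x0a,0x0d] = b7 b8 c6 c6 5a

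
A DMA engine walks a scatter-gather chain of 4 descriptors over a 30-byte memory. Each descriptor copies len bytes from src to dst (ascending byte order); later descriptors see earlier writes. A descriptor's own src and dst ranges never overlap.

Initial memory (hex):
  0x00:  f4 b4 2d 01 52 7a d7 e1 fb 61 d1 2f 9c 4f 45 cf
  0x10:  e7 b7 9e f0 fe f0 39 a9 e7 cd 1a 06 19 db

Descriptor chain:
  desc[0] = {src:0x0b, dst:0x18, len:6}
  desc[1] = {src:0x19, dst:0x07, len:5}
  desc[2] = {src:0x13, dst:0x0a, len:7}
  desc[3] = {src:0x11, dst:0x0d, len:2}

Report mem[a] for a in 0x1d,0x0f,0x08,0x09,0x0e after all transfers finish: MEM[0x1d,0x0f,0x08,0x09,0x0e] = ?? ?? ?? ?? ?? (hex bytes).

MEM[0x1d,0x0f,0x08,0x09,0x0e] = e7 2f 4f 45 9e

  after D0: wrote 6B at 0x18 = 2f9c4f45cfe7
  after D1: wrote 5B at 0x07 = 9c4f45cfe7
  after D2: wrote 7B at 0x0a = f0fef039a92f9c
  after D3: wrote 2B at 0x0d = b79e
query mem[0x1d]=0xe7, mem[0x0f]=0x2f, mem[0x08]=0x4f, mem[0x09]=0x45, mem[0x0e]=0x9e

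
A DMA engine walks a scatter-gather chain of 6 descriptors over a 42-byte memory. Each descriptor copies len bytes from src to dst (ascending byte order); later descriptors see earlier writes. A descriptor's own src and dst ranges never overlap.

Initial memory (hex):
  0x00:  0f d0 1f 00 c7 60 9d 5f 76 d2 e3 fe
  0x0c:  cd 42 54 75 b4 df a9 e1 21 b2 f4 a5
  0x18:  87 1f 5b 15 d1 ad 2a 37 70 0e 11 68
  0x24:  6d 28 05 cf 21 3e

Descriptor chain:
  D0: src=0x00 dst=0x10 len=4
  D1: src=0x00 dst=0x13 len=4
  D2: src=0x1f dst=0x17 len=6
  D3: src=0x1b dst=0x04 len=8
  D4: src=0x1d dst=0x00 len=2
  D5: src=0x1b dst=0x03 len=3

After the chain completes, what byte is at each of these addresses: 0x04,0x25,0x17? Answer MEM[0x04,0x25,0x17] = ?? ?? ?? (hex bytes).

[0] 0x00->0x10 len=4 : 0f d0 1f 00
[1] 0x00->0x13 len=4 : 0f d0 1f 00
[2] 0x1f->0x17 len=6 : 37 70 0e 11 68 6d
[3] 0x1b->0x04 len=8 : 68 6d ad 2a 37 70 0e 11
[4] 0x1d->0x00 len=2 : ad 2a
[5] 0x1b->0x03 len=3 : 68 6d ad
query mem[0x04]=0x6d, mem[0x25]=0x28, mem[0x17]=0x37

MEM[0x04,0x25,0x17] = 6d 28 37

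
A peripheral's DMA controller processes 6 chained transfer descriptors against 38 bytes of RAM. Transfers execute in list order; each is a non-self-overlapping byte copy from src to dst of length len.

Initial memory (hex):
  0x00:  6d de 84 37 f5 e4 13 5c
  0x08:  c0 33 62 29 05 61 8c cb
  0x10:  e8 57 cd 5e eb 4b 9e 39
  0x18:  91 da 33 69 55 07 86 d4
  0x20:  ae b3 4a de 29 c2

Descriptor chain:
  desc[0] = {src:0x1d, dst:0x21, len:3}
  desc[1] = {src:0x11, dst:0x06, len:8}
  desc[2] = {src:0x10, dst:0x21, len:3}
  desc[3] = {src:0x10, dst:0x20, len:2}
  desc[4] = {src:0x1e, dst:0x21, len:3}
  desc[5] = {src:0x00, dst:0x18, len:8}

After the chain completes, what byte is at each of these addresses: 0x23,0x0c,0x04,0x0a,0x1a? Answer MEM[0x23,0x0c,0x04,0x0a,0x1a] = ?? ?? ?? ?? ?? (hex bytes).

MEM[0x23,0x0c,0x04,0x0a,0x1a] = e8 39 f5 4b 84

  after D0: wrote 3B at 0x21 = 0786d4
  after D1: wrote 8B at 0x06 = 57cd5eeb4b9e3991
  after D2: wrote 3B at 0x21 = e857cd
  after D3: wrote 2B at 0x20 = e857
  after D4: wrote 3B at 0x21 = 86d4e8
  after D5: wrote 8B at 0x18 = 6dde8437f5e457cd
query mem[0x23]=0xe8, mem[0x0c]=0x39, mem[0x04]=0xf5, mem[0x0a]=0x4b, mem[0x1a]=0x84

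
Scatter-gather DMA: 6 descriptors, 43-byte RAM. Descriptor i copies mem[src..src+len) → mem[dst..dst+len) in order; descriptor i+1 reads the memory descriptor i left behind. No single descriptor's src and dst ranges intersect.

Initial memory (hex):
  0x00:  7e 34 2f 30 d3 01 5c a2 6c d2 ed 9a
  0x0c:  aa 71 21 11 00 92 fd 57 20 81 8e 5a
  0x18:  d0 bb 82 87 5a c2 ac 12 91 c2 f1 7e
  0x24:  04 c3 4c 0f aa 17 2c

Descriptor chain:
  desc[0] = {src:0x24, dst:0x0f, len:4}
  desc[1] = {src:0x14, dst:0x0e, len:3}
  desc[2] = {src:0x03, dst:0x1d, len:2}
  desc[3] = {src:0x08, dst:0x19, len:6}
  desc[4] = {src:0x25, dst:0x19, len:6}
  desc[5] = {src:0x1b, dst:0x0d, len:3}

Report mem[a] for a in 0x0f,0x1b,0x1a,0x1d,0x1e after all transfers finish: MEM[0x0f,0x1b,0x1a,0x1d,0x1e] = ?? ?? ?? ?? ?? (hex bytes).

MEM[0x0f,0x1b,0x1a,0x1d,0x1e] = 17 0f 4c 17 2c

[0] 0x24->0x0f len=4 : 04 c3 4c 0f
[1] 0x14->0x0e len=3 : 20 81 8e
[2] 0x03->0x1d len=2 : 30 d3
[3] 0x08->0x19 len=6 : 6c d2 ed 9a aa 71
[4] 0x25->0x19 len=6 : c3 4c 0f aa 17 2c
[5] 0x1b->0x0d len=3 : 0f aa 17
query mem[0x0f]=0x17, mem[0x1b]=0x0f, mem[0x1a]=0x4c, mem[0x1d]=0x17, mem[0x1e]=0x2c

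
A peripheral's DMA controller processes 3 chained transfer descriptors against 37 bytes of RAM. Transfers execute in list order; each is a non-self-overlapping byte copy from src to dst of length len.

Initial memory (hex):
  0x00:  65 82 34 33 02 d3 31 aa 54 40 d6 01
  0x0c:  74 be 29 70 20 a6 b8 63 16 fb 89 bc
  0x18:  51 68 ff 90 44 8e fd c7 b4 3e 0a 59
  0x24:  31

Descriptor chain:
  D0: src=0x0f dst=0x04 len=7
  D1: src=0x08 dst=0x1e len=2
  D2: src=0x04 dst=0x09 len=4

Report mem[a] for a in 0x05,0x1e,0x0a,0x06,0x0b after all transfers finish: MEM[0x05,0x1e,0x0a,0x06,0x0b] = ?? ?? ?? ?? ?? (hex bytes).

MEM[0x05,0x1e,0x0a,0x06,0x0b] = 20 63 20 a6 a6

[0] 0x0f->0x04 len=7 : 70 20 a6 b8 63 16 fb
[1] 0x08->0x1e len=2 : 63 16
[2] 0x04->0x09 len=4 : 70 20 a6 b8
query mem[0x05]=0x20, mem[0x1e]=0x63, mem[0x0a]=0x20, mem[0x06]=0xa6, mem[0x0b]=0xa6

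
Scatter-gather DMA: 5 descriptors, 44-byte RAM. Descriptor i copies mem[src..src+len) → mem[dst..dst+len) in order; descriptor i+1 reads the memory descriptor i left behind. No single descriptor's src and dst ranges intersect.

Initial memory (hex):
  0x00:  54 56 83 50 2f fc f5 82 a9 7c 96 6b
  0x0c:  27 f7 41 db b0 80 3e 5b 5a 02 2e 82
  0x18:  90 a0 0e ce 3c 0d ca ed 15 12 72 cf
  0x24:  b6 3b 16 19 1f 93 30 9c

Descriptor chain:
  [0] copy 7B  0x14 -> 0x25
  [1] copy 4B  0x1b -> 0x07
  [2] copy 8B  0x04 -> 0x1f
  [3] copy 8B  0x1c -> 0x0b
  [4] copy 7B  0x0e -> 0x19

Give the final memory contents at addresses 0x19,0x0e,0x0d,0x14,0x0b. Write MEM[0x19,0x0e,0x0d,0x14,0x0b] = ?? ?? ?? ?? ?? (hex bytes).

D0: mem[0x25..0x2b] <- [5a 02 2e 82 90 a0 0e]
D1: mem[0x07..0x0a] <- [ce 3c 0d ca]
D2: mem[0x1f..0x26] <- [2f fc f5 ce 3c 0d ca 6b]
D3: mem[0x0b..0x12] <- [3c 0d ca 2f fc f5 ce 3c]
D4: mem[0x19..0x1f] <- [2f fc f5 ce 3c 5b 5a]
query mem[0x19]=0x2f, mem[0x0e]=0x2f, mem[0x0d]=0xca, mem[0x14]=0x5a, mem[0x0b]=0x3c

MEM[0x19,0x0e,0x0d,0x14,0x0b] = 2f 2f ca 5a 3c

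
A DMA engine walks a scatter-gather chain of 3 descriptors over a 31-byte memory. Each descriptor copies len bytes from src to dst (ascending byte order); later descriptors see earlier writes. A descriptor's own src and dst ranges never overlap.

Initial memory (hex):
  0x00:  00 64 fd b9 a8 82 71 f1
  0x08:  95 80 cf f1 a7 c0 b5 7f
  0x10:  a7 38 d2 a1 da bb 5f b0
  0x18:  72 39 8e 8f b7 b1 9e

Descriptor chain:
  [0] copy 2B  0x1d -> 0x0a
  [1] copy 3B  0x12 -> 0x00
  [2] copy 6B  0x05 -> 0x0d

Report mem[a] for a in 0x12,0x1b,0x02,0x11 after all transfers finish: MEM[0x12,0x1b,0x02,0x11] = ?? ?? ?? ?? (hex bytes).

MEM[0x12,0x1b,0x02,0x11] = b1 8f da 80

#0 dst[0x0a+2] := {0xb1,0x9e}
#1 dst[0x00+3] := {0xd2,0xa1,0xda}
#2 dst[0x0d+6] := {0x82,0x71,0xf1,0x95,0x80,0xb1}
query mem[0x12]=0xb1, mem[0x1b]=0x8f, mem[0x02]=0xda, mem[0x11]=0x80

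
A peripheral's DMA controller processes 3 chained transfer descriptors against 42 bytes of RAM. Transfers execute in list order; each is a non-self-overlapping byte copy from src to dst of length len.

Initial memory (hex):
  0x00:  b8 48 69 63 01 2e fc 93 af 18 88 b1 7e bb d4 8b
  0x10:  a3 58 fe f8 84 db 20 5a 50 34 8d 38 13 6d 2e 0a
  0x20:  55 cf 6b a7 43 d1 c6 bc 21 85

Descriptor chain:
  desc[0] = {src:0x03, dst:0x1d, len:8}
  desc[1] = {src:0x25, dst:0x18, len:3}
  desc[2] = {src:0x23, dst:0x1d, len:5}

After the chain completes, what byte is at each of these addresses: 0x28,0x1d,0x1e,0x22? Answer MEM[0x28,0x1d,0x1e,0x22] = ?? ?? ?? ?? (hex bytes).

[0] 0x03->0x1d len=8 : 63 01 2e fc 93 af 18 88
[1] 0x25->0x18 len=3 : d1 c6 bc
[2] 0x23->0x1d len=5 : 18 88 d1 c6 bc
query mem[0x28]=0x21, mem[0x1d]=0x18, mem[0x1e]=0x88, mem[0x22]=0xaf

MEM[0x28,0x1d,0x1e,0x22] = 21 18 88 af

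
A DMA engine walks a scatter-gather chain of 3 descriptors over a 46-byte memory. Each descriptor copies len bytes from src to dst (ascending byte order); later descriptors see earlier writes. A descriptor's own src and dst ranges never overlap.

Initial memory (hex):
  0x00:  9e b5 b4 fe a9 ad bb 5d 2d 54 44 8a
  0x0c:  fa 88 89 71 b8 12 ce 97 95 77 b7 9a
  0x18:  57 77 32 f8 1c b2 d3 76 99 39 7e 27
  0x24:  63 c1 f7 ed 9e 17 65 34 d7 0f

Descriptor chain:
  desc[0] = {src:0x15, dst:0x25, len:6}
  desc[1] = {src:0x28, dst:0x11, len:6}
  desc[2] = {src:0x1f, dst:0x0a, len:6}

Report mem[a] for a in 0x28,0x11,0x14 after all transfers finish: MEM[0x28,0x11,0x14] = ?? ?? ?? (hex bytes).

[0] 0x15->0x25 len=6 : 77 b7 9a 57 77 32
[1] 0x28->0x11 len=6 : 57 77 32 34 d7 0f
[2] 0x1f->0x0a len=6 : 76 99 39 7e 27 63
query mem[0x28]=0x57, mem[0x11]=0x57, mem[0x14]=0x34

MEM[0x28,0x11,0x14] = 57 57 34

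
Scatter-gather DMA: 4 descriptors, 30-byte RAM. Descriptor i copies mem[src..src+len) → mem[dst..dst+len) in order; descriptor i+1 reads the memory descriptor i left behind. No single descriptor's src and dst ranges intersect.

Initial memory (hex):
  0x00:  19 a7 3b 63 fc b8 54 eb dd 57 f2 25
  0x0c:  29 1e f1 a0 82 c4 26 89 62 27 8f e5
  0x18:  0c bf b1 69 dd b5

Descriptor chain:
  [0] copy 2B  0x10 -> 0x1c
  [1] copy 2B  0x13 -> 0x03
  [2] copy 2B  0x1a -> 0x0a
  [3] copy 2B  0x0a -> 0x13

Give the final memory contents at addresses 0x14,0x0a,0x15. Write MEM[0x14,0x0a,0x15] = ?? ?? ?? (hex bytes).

MEM[0x14,0x0a,0x15] = 69 b1 27

[0] 0x10->0x1c len=2 : 82 c4
[1] 0x13->0x03 len=2 : 89 62
[2] 0x1a->0x0a len=2 : b1 69
[3] 0x0a->0x13 len=2 : b1 69
query mem[0x14]=0x69, mem[0x0a]=0xb1, mem[0x15]=0x27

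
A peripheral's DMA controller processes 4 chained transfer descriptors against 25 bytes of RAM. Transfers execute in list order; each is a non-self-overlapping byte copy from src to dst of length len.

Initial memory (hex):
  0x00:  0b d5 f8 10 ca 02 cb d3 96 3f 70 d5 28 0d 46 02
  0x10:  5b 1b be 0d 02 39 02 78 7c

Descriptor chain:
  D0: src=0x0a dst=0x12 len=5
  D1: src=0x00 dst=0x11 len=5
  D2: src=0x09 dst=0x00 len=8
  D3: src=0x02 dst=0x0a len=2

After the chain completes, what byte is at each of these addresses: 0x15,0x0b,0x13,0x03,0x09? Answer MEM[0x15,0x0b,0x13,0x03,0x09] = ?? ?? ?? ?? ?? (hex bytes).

MEM[0x15,0x0b,0x13,0x03,0x09] = ca 28 f8 28 3f

[0] 0x0a->0x12 len=5 : 70 d5 28 0d 46
[1] 0x00->0x11 len=5 : 0b d5 f8 10 ca
[2] 0x09->0x00 len=8 : 3f 70 d5 28 0d 46 02 5b
[3] 0x02->0x0a len=2 : d5 28
query mem[0x15]=0xca, mem[0x0b]=0x28, mem[0x13]=0xf8, mem[0x03]=0x28, mem[0x09]=0x3f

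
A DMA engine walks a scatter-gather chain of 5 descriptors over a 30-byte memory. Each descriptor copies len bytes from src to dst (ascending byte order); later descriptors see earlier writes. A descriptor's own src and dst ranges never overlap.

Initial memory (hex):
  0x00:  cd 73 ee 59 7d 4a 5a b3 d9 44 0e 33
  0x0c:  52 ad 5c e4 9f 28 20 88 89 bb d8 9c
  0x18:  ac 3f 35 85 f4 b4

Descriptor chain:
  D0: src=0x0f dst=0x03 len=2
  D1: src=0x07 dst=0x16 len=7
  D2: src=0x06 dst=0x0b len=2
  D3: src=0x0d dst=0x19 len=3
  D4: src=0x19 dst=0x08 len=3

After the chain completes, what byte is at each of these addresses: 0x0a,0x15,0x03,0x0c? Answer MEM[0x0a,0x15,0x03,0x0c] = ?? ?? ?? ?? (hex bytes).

#0 dst[0x03+2] := {0xe4,0x9f}
#1 dst[0x16+7] := {0xb3,0xd9,0x44,0x0e,0x33,0x52,0xad}
#2 dst[0x0b+2] := {0x5a,0xb3}
#3 dst[0x19+3] := {0xad,0x5c,0xe4}
#4 dst[0x08+3] := {0xad,0x5c,0xe4}
query mem[0x0a]=0xe4, mem[0x15]=0xbb, mem[0x03]=0xe4, mem[0x0c]=0xb3

MEM[0x0a,0x15,0x03,0x0c] = e4 bb e4 b3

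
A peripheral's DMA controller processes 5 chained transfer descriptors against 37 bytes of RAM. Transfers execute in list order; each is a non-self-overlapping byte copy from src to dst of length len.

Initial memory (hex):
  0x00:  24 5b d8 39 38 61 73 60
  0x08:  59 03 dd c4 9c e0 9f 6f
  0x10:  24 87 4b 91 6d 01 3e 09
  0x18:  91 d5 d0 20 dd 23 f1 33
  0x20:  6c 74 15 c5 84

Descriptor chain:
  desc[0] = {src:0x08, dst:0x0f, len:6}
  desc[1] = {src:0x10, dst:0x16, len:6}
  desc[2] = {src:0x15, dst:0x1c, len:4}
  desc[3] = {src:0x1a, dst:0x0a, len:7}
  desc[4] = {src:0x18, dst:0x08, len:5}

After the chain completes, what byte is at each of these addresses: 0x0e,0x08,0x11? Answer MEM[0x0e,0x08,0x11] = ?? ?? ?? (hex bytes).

MEM[0x0e,0x08,0x11] = dd c4 dd

D0: mem[0x0f..0x14] <- [59 03 dd c4 9c e0]
D1: mem[0x16..0x1b] <- [03 dd c4 9c e0 01]
D2: mem[0x1c..0x1f] <- [01 03 dd c4]
D3: mem[0x0a..0x10] <- [e0 01 01 03 dd c4 6c]
D4: mem[0x08..0x0c] <- [c4 9c e0 01 01]
query mem[0x0e]=0xdd, mem[0x08]=0xc4, mem[0x11]=0xdd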